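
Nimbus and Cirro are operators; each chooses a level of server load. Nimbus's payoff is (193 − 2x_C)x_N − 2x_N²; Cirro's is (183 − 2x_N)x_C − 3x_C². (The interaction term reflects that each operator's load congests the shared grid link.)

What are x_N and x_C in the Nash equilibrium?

Expanding Nimbus's payoff: 193x_N − 2x_Cx_N − 2x_N².
∂π/∂x_N = 193 − 2x_C − 4x_N = 0, so x_N = 48.25 − 0.5x_C.
Likewise for Cirro: x_C = 30.5 − (1/3)x_N.
Substituting the second reaction function into the first: x_N = 48.25 − 0.5(30.5 − (1/3)x_N), which gives (5/6)x_N = 33 ⇒ x_N = 39.6.
Then x_C = 30.5 − (1/3)·39.6 = 17.3.

39.6, 17.3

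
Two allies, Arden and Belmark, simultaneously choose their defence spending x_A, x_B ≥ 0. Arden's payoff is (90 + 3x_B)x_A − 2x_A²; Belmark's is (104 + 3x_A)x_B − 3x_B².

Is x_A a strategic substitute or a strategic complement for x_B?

Expanding Arden's payoff: 90x_A + 3x_Bx_A − 2x_A².
∂π/∂x_A = 90 + 3x_B − 4x_A = 0, so x_A = 22.5 + 0.75x_B.
The best-response slope dx_A/dx_B = 0.75 > 0: the reaction function is upward-sloping, so the choices are strategic complements.

strategic complements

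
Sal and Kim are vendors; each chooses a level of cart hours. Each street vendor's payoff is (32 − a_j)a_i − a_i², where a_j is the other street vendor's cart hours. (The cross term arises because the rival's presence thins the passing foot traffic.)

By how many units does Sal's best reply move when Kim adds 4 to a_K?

-2

Sal's payoff is (32 − a_K)a_S − a_S².
∂π/∂a_S = 32 − a_K − 2a_S = 0, so a_S = 16 − 0.5a_K.
The reaction-function slope is −0.5, so a 4-unit rise in a_K moves a_S by −0.5 × 4 = −2. Sal's best response falls — the actions are strategic substitutes.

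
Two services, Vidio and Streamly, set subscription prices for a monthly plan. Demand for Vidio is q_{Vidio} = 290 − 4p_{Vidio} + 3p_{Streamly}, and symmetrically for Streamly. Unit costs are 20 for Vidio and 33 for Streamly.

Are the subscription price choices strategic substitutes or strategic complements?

Vidio's profit: π = (p_{Vidio} − 20)(290 − 4p_{Vidio} + 3p_{Streamly}).
∂π/∂p_{Vidio} = 370 − 8p_{Vidio} + 3p_{Streamly} = 0 ⇒ p_{Vidio} = 46.25 + 0.375p_{Streamly}.
The best-response slope dp_{Vidio}/dp_{Streamly} = 0.375 > 0: the reaction function is upward-sloping, so the choices are strategic complements.

strategic complements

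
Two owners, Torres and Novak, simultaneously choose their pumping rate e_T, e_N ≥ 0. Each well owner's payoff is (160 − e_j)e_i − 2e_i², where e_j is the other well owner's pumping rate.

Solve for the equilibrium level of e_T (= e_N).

Torres's payoff is (160 − e_N)e_T − 2e_T².
∂π/∂e_T = 160 − e_N − 4e_T = 0, so e_T = 40 − 0.25e_N.
By symmetry e_N = e_T; substituting into the reaction function, 1.25e_T = 40 and e_T = 32.

32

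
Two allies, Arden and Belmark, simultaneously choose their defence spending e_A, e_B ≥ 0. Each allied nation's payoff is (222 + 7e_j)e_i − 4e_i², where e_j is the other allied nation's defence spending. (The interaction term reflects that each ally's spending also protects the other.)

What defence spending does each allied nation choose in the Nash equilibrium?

222

Arden's payoff is (222 + 7e_B)e_A − 4e_A².
∂π/∂e_A = 222 + 7e_B − 8e_A = 0, so e_A = 27.75 + 0.875e_B.
The game is symmetric, so in equilibrium e_B = e_A: the reaction function gives 0.125e_A = 27.75, hence e_A = 222.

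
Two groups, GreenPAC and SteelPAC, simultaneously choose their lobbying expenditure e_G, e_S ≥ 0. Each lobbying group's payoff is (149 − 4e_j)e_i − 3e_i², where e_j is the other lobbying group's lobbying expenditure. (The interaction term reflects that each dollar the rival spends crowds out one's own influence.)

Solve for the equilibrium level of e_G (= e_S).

GreenPAC's payoff is (149 − 4e_S)e_G − 3e_G².
∂π/∂e_G = 149 − 4e_S − 6e_G = 0, so e_G = 149/6 − (2/3)e_S.
Setting e_G = e_S in the reaction function: e_G = 149/6 − (2/3)e_G, so e_G = (149/6) / (5/3) = 14.9.

14.9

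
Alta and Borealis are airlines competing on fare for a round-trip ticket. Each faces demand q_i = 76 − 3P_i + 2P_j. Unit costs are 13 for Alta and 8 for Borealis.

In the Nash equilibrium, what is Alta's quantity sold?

Alta's profit: π = (P_{Alta} − 13)(76 − 3P_{Alta} + 2P_{Borealis}).
∂π/∂P_{Alta} = 115 − 6P_{Alta} + 2P_{Borealis} = 0 ⇒ P_{Alta} = 115/6 + (1/3)P_{Borealis}.
Similarly P_{Borealis} = 50/3 + (1/3)P_{Alta}.
Substituting the second reaction function into the first: P_{Alta} = 115/6 + (1/3)(50/3 + (1/3)P_{Alta}), which gives (8/9)P_{Alta} = 445/18 ⇒ P_{Alta} = 27.8125.
Then P_{Borealis} = 50/3 + (1/3)·27.8125 = 25.9375.
q_{Alta} = 76 − 3·27.8125 + 2·25.9375 = 44.4375.

44.4375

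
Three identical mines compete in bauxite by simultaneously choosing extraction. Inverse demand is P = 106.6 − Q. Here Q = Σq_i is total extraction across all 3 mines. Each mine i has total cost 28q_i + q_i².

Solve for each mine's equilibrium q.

13.1

A representative mine's profit is π_i = q_i(106.6 − Q) − 28q_i − q_i², with Q = q_i + Σ_{j≠i} q_j.
First-order condition: 78.6 − 4q_i − Σ_{j≠i} q_j = 0.
Imposing symmetry (q_j = q for all j) turns Σ_{j≠i} q_j into 2q, so 78.6 = 6q and q = 13.1.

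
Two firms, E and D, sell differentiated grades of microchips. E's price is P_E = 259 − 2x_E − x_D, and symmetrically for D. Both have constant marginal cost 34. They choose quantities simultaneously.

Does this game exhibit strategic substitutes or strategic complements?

Firm E's profit: π = x_E(259 − 2x_E − x_D) − 34x_E.
∂π/∂x_E = 225 − 4x_E − x_D = 0 ⇒ x_E = 56.25 − 0.25x_D.
The best-response slope dx_E/dx_D = −0.25 < 0: the reaction function is downward-sloping, so the choices are strategic substitutes.

strategic substitutes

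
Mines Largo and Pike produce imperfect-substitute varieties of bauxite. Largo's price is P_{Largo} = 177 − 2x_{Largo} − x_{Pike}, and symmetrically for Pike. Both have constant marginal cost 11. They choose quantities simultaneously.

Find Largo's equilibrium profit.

Mine Largo's profit: π = x_{Largo}(177 − 2x_{Largo} − x_{Pike}) − 11x_{Largo}.
∂π/∂x_{Largo} = 166 − 4x_{Largo} − x_{Pike} = 0 ⇒ x_{Largo} = 41.5 − 0.25x_{Pike}.
The game is symmetric, so in equilibrium x_{Pike} = x_{Largo}: the reaction function gives 1.25x_{Largo} = 41.5, hence x_{Largo} = 33.2.
P_{Largo} = 177 − 2·33.2 − 33.2 = 77.4.
Profit = (77.4 − 11)·33.2 = 2204.48.

2204.48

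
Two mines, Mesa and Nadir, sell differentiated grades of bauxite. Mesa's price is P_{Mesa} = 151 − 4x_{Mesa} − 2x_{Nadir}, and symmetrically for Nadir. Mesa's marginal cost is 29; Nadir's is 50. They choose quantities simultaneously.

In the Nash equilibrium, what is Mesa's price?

Mine Mesa's profit: π = x_{Mesa}(151 − 4x_{Mesa} − 2x_{Nadir}) − 29x_{Mesa}.
∂π/∂x_{Mesa} = 122 − 8x_{Mesa} − 2x_{Nadir} = 0 ⇒ x_{Mesa} = 15.25 − 0.25x_{Nadir}.
Similarly x_{Nadir} = 12.625 − 0.25x_{Mesa}.
Solving the two reaction functions simultaneously: (1 − (−0.25)(−0.25))x_{Mesa} = 15.25 − 0.25·12.625, so 0.9375x_{Mesa} = 387/32 and x_{Mesa} = 12.9.
Then x_{Nadir} = 12.625 − 0.25·12.9 = 9.4.
P_{Mesa} = 151 − 4·12.9 − 2·9.4 = 80.6.

80.6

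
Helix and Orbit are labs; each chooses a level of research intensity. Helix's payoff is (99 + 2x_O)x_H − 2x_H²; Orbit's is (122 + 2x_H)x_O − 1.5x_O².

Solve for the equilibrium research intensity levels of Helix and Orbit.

Expanding Helix's payoff: 99x_H + 2x_Ox_H − 2x_H².
∂π/∂x_H = 99 + 2x_O − 4x_H = 0, so x_H = 24.75 + 0.5x_O.
Likewise for Orbit: x_O = 122/3 + (2/3)x_H.
Plugging x_O into Helix's best response: x_H = 24.75 + 0.5(122/3 + (2/3)x_H) ⇒ (2/3)x_H = 541/12, so x_H = 67.625.
Then x_O = 122/3 + (2/3)·67.625 = 85.75.

67.625, 85.75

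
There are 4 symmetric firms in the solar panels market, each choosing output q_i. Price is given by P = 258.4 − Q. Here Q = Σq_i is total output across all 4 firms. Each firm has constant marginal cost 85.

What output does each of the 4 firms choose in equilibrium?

34.68

A representative firm's profit is π_i = q_i(258.4 − Q) − 85q_i, with Q = q_i + Σ_{j≠i} q_j.
First-order condition: 173.4 − 2q_i − Σ_{j≠i} q_j = 0.
In a symmetric equilibrium every firm chooses the same q, so Σ_{j≠i} q_j = 3q. The condition becomes 173.4 − 5q = 0, giving q = 173.4/5 = 34.68.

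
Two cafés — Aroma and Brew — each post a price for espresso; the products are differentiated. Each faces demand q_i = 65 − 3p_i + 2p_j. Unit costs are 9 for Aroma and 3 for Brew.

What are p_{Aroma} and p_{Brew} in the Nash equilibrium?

21.875, 19.625

Aroma's profit: π = (p_{Aroma} − 9)(65 − 3p_{Aroma} + 2p_{Brew}).
∂π/∂p_{Aroma} = 92 − 6p_{Aroma} + 2p_{Brew} = 0 ⇒ p_{Aroma} = 46/3 + (1/3)p_{Brew}.
Similarly p_{Brew} = 37/3 + (1/3)p_{Aroma}.
Plugging p_{Brew} into Aroma's best response: p_{Aroma} = 46/3 + (1/3)(37/3 + (1/3)p_{Aroma}) ⇒ (8/9)p_{Aroma} = 175/9, so p_{Aroma} = 21.875.
Then p_{Brew} = 37/3 + (1/3)·21.875 = 19.625.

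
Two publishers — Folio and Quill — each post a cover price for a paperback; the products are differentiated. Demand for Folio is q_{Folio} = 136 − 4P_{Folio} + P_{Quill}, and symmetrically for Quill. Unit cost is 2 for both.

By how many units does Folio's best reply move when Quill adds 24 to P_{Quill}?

3

Folio's profit: π = (P_{Folio} − 2)(136 − 4P_{Folio} + P_{Quill}).
∂π/∂P_{Folio} = 144 − 8P_{Folio} + P_{Quill} = 0 ⇒ P_{Folio} = 18 + 0.125P_{Quill}.
The reaction-function slope is 0.125, so a 24-unit rise in P_{Quill} moves P_{Folio} by 0.125 × 24 = 3. Folio's best response rises — the actions are strategic complements.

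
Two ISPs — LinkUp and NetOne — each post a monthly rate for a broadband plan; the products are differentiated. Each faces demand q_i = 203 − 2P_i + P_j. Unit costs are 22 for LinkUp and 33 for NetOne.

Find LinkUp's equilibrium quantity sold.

LinkUp's profit: π = (P_{LinkUp} − 22)(203 − 2P_{LinkUp} + P_{NetOne}).
∂π/∂P_{LinkUp} = 247 − 4P_{LinkUp} + P_{NetOne} = 0 ⇒ P_{LinkUp} = 61.75 + 0.25P_{NetOne}.
Similarly P_{NetOne} = 67.25 + 0.25P_{LinkUp}.
Plugging P_{NetOne} into LinkUp's best response: P_{LinkUp} = 61.75 + 0.25(67.25 + 0.25P_{LinkUp}) ⇒ 0.9375P_{LinkUp} = 78.5625, so P_{LinkUp} = 83.8.
Then P_{NetOne} = 67.25 + 0.25·83.8 = 88.2.
q_{LinkUp} = 203 − 2·83.8 + 88.2 = 123.6.

123.6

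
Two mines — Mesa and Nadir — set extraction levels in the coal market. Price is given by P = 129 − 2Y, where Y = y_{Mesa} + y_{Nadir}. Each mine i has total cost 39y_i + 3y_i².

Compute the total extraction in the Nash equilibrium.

15

Mine Mesa's profit: π = y_{Mesa}(129 − 2(y_{Mesa} + y_{Nadir})) − 39y_{Mesa} − 3y_{Mesa}².
∂π/∂y_{Mesa} = 90 − 10y_{Mesa} − 2y_{Nadir} = 0, so y_{Mesa} = 9 − 0.2y_{Nadir}.
Setting y_{Mesa} = y_{Nadir} in the reaction function: y_{Mesa} = 9 − 0.2y_{Mesa}, so y_{Mesa} = 9 / 1.2 = 7.5.
Total extraction: 7.5 + 7.5 = 15.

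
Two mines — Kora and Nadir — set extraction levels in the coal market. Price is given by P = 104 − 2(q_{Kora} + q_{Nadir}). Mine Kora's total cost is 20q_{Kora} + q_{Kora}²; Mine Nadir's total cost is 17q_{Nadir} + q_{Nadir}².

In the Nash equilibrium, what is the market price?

Mine Kora's profit: π = q_{Kora}(104 − 2(q_{Kora} + q_{Nadir})) − 20q_{Kora} − q_{Kora}².
∂π/∂q_{Kora} = 84 − 6q_{Kora} − 2q_{Nadir} = 0, so q_{Kora} = 14 − (1/3)q_{Nadir}.
By the same steps for Nadir: q_{Nadir} = 14.5 − (1/3)q_{Kora}.
Plugging q_{Nadir} into Kora's best response: q_{Kora} = 14 − (1/3)(14.5 − (1/3)q_{Kora}) ⇒ (8/9)q_{Kora} = 55/6, so q_{Kora} = 10.3125.
Then q_{Nadir} = 14.5 − (1/3)·10.3125 = 11.0625.
Equilibrium price: P = 104 − 2·21.375 = 61.25.

61.25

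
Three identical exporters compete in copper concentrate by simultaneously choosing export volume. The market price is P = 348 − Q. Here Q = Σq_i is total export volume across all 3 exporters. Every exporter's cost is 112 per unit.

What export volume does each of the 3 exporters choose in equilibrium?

59

A representative exporter's profit is π_i = q_i(348 − Q) − 112q_i, with Q = q_i + Σ_{j≠i} q_j.
First-order condition: 236 − 2q_i − Σ_{j≠i} q_j = 0.
In a symmetric equilibrium every exporter chooses the same q, so Σ_{j≠i} q_j = 2q. The condition becomes 236 − 4q = 0, giving q = 236/4 = 59.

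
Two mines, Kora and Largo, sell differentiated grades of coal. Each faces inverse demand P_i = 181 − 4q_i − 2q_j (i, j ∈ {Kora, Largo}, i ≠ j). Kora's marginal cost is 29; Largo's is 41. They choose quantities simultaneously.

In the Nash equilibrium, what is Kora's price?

91.4

Mine Kora's profit: π = q_{Kora}(181 − 4q_{Kora} − 2q_{Largo}) − 29q_{Kora}.
∂π/∂q_{Kora} = 152 − 8q_{Kora} − 2q_{Largo} = 0 ⇒ q_{Kora} = 19 − 0.25q_{Largo}.
Similarly q_{Largo} = 17.5 − 0.25q_{Kora}.
Substituting the second reaction function into the first: q_{Kora} = 19 − 0.25(17.5 − 0.25q_{Kora}), which gives 0.9375q_{Kora} = 14.625 ⇒ q_{Kora} = 15.6.
Then q_{Largo} = 17.5 − 0.25·15.6 = 13.6.
P_{Kora} = 181 − 4·15.6 − 2·13.6 = 91.4.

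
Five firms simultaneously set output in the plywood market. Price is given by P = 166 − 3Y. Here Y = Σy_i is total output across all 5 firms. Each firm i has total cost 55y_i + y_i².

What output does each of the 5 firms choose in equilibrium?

A representative firm's profit is π_i = y_i(166 − 3Y) − 55y_i − y_i², with Y = y_i + Σ_{j≠i} y_j.
First-order condition: 111 − 8y_i − 3Σ_{j≠i} y_j = 0.
With identical firms, set every y_j = y: then 111 − 8y − 12y = 0, i.e. y = 111/20 = 5.55.

5.55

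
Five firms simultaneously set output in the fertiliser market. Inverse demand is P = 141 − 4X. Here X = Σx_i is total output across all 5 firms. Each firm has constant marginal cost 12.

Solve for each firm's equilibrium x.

5.375

A representative firm's profit is π_i = x_i(141 − 4X) − 12x_i, with X = x_i + Σ_{j≠i} x_j.
First-order condition: 129 − 8x_i − 4Σ_{j≠i} x_j = 0.
In a symmetric equilibrium every firm chooses the same x, so Σ_{j≠i} x_j = 4x. The condition becomes 129 − 24x = 0, giving x = 129/24 = 5.375.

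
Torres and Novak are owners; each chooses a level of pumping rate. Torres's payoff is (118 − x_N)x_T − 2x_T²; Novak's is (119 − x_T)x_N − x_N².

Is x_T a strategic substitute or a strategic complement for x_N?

strategic substitutes

Expanding Torres's payoff: 118x_T − x_Nx_T − 2x_T².
∂π/∂x_T = 118 − x_N − 4x_T = 0, so x_T = 29.5 − 0.25x_N.
The best-response slope dx_T/dx_N = −0.25 < 0: the reaction function is downward-sloping, so the choices are strategic substitutes.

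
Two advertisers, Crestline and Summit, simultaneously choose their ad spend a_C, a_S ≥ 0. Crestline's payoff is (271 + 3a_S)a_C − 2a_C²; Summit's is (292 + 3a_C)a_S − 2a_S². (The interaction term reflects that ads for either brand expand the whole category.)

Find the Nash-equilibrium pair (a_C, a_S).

Expanding Crestline's payoff: 271a_C + 3a_Sa_C − 2a_C².
∂π/∂a_C = 271 + 3a_S − 4a_C = 0, so a_C = 67.75 + 0.75a_S.
Likewise for Summit: a_S = 73 + 0.75a_C.
Substituting the second reaction function into the first: a_C = 67.75 + 0.75(73 + 0.75a_C), which gives 0.4375a_C = 122.5 ⇒ a_C = 280.
Then a_S = 73 + 0.75·280 = 283.

280, 283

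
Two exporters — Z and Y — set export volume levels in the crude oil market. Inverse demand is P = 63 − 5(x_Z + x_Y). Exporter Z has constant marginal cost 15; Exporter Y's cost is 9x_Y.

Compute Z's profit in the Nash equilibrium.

39.2

Exporter Z's profit: π = x_Z(63 − 5(x_Z + x_Y)) − 15x_Z.
∂π/∂x_Z = 48 − 10x_Z − 5x_Y = 0, so x_Z = 4.8 − 0.5x_Y.
By the same steps for Y: x_Y = 5.4 − 0.5x_Z.
Solving the two reaction functions simultaneously: (1 − (−0.5)(−0.5))x_Z = 4.8 − 0.5·5.4, so 0.75x_Z = 2.1 and x_Z = 2.8.
Then x_Y = 5.4 − 0.5·2.8 = 4.
Price P = 63 − 5·6.8 = 29.
Z's profit: (29 − 15)·2.8 = 39.2.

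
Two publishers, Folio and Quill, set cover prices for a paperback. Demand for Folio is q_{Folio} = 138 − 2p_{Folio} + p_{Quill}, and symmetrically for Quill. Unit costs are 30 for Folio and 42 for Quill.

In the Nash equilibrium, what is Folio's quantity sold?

75.2

Folio's profit: π = (p_{Folio} − 30)(138 − 2p_{Folio} + p_{Quill}).
∂π/∂p_{Folio} = 198 − 4p_{Folio} + p_{Quill} = 0 ⇒ p_{Folio} = 49.5 + 0.25p_{Quill}.
Similarly p_{Quill} = 55.5 + 0.25p_{Folio}.
Substituting the second reaction function into the first: p_{Folio} = 49.5 + 0.25(55.5 + 0.25p_{Folio}), which gives 0.9375p_{Folio} = 63.375 ⇒ p_{Folio} = 67.6.
Then p_{Quill} = 55.5 + 0.25·67.6 = 72.4.
q_{Folio} = 138 − 2·67.6 + 72.4 = 75.2.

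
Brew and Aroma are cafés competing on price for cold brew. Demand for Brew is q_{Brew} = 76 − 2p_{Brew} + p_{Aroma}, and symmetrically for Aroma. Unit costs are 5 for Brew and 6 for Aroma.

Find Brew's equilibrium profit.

1132.88

Brew's profit: π = (p_{Brew} − 5)(76 − 2p_{Brew} + p_{Aroma}).
∂π/∂p_{Brew} = 86 − 4p_{Brew} + p_{Aroma} = 0 ⇒ p_{Brew} = 21.5 + 0.25p_{Aroma}.
Similarly p_{Aroma} = 22 + 0.25p_{Brew}.
Plugging p_{Aroma} into Brew's best response: p_{Brew} = 21.5 + 0.25(22 + 0.25p_{Brew}) ⇒ 0.9375p_{Brew} = 27, so p_{Brew} = 28.8.
Then p_{Aroma} = 22 + 0.25·28.8 = 29.2.
q_{Brew} = 76 − 2·28.8 + 29.2 = 47.6.
Profit = (28.8 − 5)·47.6 = 1132.88.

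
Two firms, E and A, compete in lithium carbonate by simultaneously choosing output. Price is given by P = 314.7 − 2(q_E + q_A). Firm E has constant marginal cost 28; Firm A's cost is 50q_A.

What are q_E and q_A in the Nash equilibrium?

Firm E's profit: π = q_E(314.7 − 2(q_E + q_A)) − 28q_E.
∂π/∂q_E = 286.7 − 4q_E − 2q_A = 0, so q_E = 71.675 − 0.5q_A.
By the same steps for A: q_A = 66.175 − 0.5q_E.
Solving the two reaction functions simultaneously: (1 − (−0.5)(−0.5))q_E = 71.675 − 0.5·66.175, so 0.75q_E = 38.5875 and q_E = 51.45.
Then q_A = 66.175 − 0.5·51.45 = 40.45.

51.45, 40.45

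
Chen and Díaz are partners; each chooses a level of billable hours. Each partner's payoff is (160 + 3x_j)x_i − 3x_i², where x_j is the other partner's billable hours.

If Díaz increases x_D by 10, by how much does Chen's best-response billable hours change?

5

Chen's payoff is (160 + 3x_D)x_C − 3x_C².
∂π/∂x_C = 160 + 3x_D − 6x_C = 0, so x_C = 80/3 + 0.5x_D.
The reaction-function slope is 0.5, so a 10-unit rise in x_D moves x_C by 0.5 × 10 = 5. Chen's best response rises — the actions are strategic complements.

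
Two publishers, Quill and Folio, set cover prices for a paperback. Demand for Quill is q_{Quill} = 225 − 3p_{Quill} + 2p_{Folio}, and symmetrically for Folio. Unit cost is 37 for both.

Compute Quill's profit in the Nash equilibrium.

Quill's profit: π = (p_{Quill} − 37)(225 − 3p_{Quill} + 2p_{Folio}).
∂π/∂p_{Quill} = 336 − 6p_{Quill} + 2p_{Folio} = 0 ⇒ p_{Quill} = 56 + (1/3)p_{Folio}.
The game is symmetric, so in equilibrium p_{Folio} = p_{Quill}: the reaction function gives (2/3)p_{Quill} = 56, hence p_{Quill} = 84.
q_{Quill} = 225 − 3·84 + 2·84 = 141.
Profit = (84 − 37)·141 = 6627.

6627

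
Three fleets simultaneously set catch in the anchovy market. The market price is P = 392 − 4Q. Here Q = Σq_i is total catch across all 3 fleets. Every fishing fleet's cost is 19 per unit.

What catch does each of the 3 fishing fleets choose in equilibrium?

23.3125

A representative fishing fleet's profit is π_i = q_i(392 − 4Q) − 19q_i, with Q = q_i + Σ_{j≠i} q_j.
First-order condition: 373 − 8q_i − 4Σ_{j≠i} q_j = 0.
In a symmetric equilibrium every fishing fleet chooses the same q, so Σ_{j≠i} q_j = 2q. The condition becomes 373 − 16q = 0, giving q = 373/16 = 23.3125.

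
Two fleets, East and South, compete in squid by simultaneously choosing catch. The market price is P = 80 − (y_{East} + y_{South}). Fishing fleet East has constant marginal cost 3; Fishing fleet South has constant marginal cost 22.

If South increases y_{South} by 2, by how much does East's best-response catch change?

Fishing fleet East's profit: π = y_{East}(80 − (y_{East} + y_{South})) − 3y_{East}.
∂π/∂y_{East} = 77 − 2y_{East} − y_{South} = 0, so y_{East} = 38.5 − 0.5y_{South}.
The reaction-function slope is −0.5, so a 2-unit rise in y_{South} moves y_{East} by −0.5 × 2 = −1. East's best response falls — the actions are strategic substitutes.

-1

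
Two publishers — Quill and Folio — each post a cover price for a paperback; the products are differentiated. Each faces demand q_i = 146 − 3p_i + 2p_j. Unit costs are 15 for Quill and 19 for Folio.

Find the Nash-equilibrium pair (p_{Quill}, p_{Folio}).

48.5, 50

Quill's profit: π = (p_{Quill} − 15)(146 − 3p_{Quill} + 2p_{Folio}).
∂π/∂p_{Quill} = 191 − 6p_{Quill} + 2p_{Folio} = 0 ⇒ p_{Quill} = 191/6 + (1/3)p_{Folio}.
Similarly p_{Folio} = 203/6 + (1/3)p_{Quill}.
Substituting the second reaction function into the first: p_{Quill} = 191/6 + (1/3)(203/6 + (1/3)p_{Quill}), which gives (8/9)p_{Quill} = 388/9 ⇒ p_{Quill} = 48.5.
Then p_{Folio} = 203/6 + (1/3)·48.5 = 50.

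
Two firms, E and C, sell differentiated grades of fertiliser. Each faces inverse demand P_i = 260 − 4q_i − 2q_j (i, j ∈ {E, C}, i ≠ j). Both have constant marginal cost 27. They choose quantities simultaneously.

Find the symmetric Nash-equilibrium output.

Firm E's profit: π = q_E(260 − 4q_E − 2q_C) − 27q_E.
∂π/∂q_E = 233 − 8q_E − 2q_C = 0 ⇒ q_E = 29.125 − 0.25q_C.
The game is symmetric, so in equilibrium q_C = q_E: the reaction function gives 1.25q_E = 29.125, hence q_E = 23.3.

23.3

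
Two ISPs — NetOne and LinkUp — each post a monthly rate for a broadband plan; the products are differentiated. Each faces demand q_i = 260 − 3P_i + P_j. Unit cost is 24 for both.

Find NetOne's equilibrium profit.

5393.28

NetOne's profit: π = (P_{NetOne} − 24)(260 − 3P_{NetOne} + P_{LinkUp}).
∂π/∂P_{NetOne} = 332 − 6P_{NetOne} + P_{LinkUp} = 0 ⇒ P_{NetOne} = 166/3 + (1/6)P_{LinkUp}.
The game is symmetric, so in equilibrium P_{LinkUp} = P_{NetOne}: the reaction function gives (5/6)P_{NetOne} = 166/3, hence P_{NetOne} = 66.4.
q_{NetOne} = 260 − 3·66.4 + 66.4 = 127.2.
Profit = (66.4 − 24)·127.2 = 5393.28.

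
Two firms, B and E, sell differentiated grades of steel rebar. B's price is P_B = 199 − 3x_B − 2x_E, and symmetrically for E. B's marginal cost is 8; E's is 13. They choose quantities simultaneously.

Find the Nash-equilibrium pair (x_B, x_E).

Firm B's profit: π = x_B(199 − 3x_B − 2x_E) − 8x_B.
∂π/∂x_B = 191 − 6x_B − 2x_E = 0 ⇒ x_B = 191/6 − (1/3)x_E.
Similarly x_E = 31 − (1/3)x_B.
Plugging x_E into B's best response: x_B = 191/6 − (1/3)(31 − (1/3)x_B) ⇒ (8/9)x_B = 21.5, so x_B = 24.1875.
Then x_E = 31 − (1/3)·24.1875 = 22.9375.

24.1875, 22.9375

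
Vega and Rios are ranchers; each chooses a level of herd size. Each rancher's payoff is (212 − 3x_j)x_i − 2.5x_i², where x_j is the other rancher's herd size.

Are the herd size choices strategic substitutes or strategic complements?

Vega's payoff is (212 − 3x_R)x_V − 2.5x_V².
∂π/∂x_V = 212 − 3x_R − 5x_V = 0, so x_V = 42.4 − 0.6x_R.
The best-response slope dx_V/dx_R = −0.6 < 0: the reaction function is downward-sloping, so the choices are strategic substitutes.

strategic substitutes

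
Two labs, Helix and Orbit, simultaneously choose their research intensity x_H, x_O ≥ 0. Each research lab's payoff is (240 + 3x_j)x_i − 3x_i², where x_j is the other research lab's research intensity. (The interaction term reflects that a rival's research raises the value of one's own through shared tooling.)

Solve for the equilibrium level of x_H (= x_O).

Helix's payoff is (240 + 3x_O)x_H − 3x_H².
∂π/∂x_H = 240 + 3x_O − 6x_H = 0, so x_H = 40 + 0.5x_O.
The game is symmetric, so in equilibrium x_O = x_H: the reaction function gives 0.5x_H = 40, hence x_H = 80.

80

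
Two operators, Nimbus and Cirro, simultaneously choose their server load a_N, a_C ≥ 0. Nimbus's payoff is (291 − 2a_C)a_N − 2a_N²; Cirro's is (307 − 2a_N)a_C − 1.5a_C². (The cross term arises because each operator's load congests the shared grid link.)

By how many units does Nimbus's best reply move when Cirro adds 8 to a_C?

Expanding Nimbus's payoff: 291a_N − 2a_Ca_N − 2a_N².
∂π/∂a_N = 291 − 2a_C − 4a_N = 0, so a_N = 72.75 − 0.5a_C.
The reaction-function slope is −0.5, so an 8-unit rise in a_C moves a_N by −0.5 × 8 = −4. Nimbus's best response falls — the actions are strategic substitutes.

-4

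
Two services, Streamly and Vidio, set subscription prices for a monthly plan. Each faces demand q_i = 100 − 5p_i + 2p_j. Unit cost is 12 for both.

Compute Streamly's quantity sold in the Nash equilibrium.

40

Streamly's profit: π = (p_{Streamly} − 12)(100 − 5p_{Streamly} + 2p_{Vidio}).
∂π/∂p_{Streamly} = 160 − 10p_{Streamly} + 2p_{Vidio} = 0 ⇒ p_{Streamly} = 16 + 0.2p_{Vidio}.
The game is symmetric, so in equilibrium p_{Vidio} = p_{Streamly}: the reaction function gives 0.8p_{Streamly} = 16, hence p_{Streamly} = 20.
q_{Streamly} = 100 − 5·20 + 2·20 = 40.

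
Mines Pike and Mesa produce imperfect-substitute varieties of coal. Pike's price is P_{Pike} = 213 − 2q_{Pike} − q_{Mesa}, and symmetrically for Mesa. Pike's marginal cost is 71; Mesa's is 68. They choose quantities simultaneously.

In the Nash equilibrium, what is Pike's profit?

1590.48

Mine Pike's profit: π = q_{Pike}(213 − 2q_{Pike} − q_{Mesa}) − 71q_{Pike}.
∂π/∂q_{Pike} = 142 − 4q_{Pike} − q_{Mesa} = 0 ⇒ q_{Pike} = 35.5 − 0.25q_{Mesa}.
Similarly q_{Mesa} = 36.25 − 0.25q_{Pike}.
Plugging q_{Mesa} into Pike's best response: q_{Pike} = 35.5 − 0.25(36.25 − 0.25q_{Pike}) ⇒ 0.9375q_{Pike} = 26.4375, so q_{Pike} = 28.2.
Then q_{Mesa} = 36.25 − 0.25·28.2 = 29.2.
P_{Pike} = 213 − 2·28.2 − 29.2 = 127.4.
Profit = (127.4 − 71)·28.2 = 1590.48.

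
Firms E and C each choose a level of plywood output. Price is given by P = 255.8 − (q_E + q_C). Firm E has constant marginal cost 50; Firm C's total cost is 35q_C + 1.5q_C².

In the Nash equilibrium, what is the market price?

139.8

Firm E's profit: π = q_E(255.8 − (q_E + q_C)) − 50q_E.
∂π/∂q_E = 205.8 − 2q_E − q_C = 0, so q_E = 102.9 − 0.5q_C.
For C: ∂π/∂q_C = 220.8 − 5q_C − q_E = 0 ⇒ q_C = 44.16 − 0.2q_E.
Substituting the second reaction function into the first: q_E = 102.9 − 0.5(44.16 − 0.2q_E), which gives 0.9q_E = 80.82 ⇒ q_E = 89.8.
Then q_C = 44.16 − 0.2·89.8 = 26.2.
Equilibrium price: P = 255.8 − 116 = 139.8.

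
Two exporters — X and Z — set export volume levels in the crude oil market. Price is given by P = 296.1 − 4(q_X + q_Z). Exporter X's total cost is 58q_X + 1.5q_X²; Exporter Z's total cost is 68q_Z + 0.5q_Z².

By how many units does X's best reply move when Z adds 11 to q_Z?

-4

Exporter X's profit: π = q_X(296.1 − 4(q_X + q_Z)) − 58q_X − 1.5q_X².
∂π/∂q_X = 238.1 − 11q_X − 4q_Z = 0, so q_X = 2381/110 − (4/11)q_Z.
The reaction-function slope is −4/11, so an 11-unit rise in q_Z moves q_X by −4/11 × 11 = −4. X's best response falls — the actions are strategic substitutes.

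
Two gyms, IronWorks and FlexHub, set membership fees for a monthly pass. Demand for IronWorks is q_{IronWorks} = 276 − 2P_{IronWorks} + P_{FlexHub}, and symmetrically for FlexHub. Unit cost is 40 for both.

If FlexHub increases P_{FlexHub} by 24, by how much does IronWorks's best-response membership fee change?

IronWorks's profit: π = (P_{IronWorks} − 40)(276 − 2P_{IronWorks} + P_{FlexHub}).
∂π/∂P_{IronWorks} = 356 − 4P_{IronWorks} + P_{FlexHub} = 0 ⇒ P_{IronWorks} = 89 + 0.25P_{FlexHub}.
The reaction-function slope is 0.25, so a 24-unit rise in P_{FlexHub} moves P_{IronWorks} by 0.25 × 24 = 6. IronWorks's best response rises — the actions are strategic complements.

6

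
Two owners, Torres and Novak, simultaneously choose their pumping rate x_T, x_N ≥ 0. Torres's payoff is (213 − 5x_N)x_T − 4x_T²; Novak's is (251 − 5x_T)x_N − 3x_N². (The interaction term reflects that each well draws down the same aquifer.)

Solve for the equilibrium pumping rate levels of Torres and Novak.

Expanding Torres's payoff: 213x_T − 5x_Nx_T − 4x_T².
∂π/∂x_T = 213 − 5x_N − 8x_T = 0, so x_T = 26.625 − 0.625x_N.
Likewise for Novak: x_N = 251/6 − (5/6)x_T.
Substituting the second reaction function into the first: x_T = 26.625 − 0.625(251/6 − (5/6)x_T), which gives (23/48)x_T = 23/48 ⇒ x_T = 1.
Then x_N = 251/6 − (5/6)·1 = 41.

1, 41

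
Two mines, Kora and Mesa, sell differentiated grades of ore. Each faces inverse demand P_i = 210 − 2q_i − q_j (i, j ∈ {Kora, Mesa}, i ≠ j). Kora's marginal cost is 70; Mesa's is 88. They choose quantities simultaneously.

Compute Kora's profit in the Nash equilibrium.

1705.28

Mine Kora's profit: π = q_{Kora}(210 − 2q_{Kora} − q_{Mesa}) − 70q_{Kora}.
∂π/∂q_{Kora} = 140 − 4q_{Kora} − q_{Mesa} = 0 ⇒ q_{Kora} = 35 − 0.25q_{Mesa}.
Similarly q_{Mesa} = 30.5 − 0.25q_{Kora}.
Plugging q_{Mesa} into Kora's best response: q_{Kora} = 35 − 0.25(30.5 − 0.25q_{Kora}) ⇒ 0.9375q_{Kora} = 27.375, so q_{Kora} = 29.2.
Then q_{Mesa} = 30.5 − 0.25·29.2 = 23.2.
P_{Kora} = 210 − 2·29.2 − 23.2 = 128.4.
Profit = (128.4 − 70)·29.2 = 1705.28.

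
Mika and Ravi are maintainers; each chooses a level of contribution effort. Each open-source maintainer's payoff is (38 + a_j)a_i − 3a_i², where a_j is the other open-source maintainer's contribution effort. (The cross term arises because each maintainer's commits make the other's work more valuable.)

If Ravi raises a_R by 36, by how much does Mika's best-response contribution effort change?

6

Mika's payoff is (38 + a_R)a_M − 3a_M².
∂π/∂a_M = 38 + a_R − 6a_M = 0, so a_M = 19/3 + (1/6)a_R.
The reaction-function slope is 1/6, so a 36-unit rise in a_R moves a_M by 1/6 × 36 = 6. Mika's best response rises — the actions are strategic complements.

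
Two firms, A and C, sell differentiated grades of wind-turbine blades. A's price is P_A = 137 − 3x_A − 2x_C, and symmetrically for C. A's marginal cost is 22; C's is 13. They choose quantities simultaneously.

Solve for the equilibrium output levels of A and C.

13.8125, 16.0625

Firm A's profit: π = x_A(137 − 3x_A − 2x_C) − 22x_A.
∂π/∂x_A = 115 − 6x_A − 2x_C = 0 ⇒ x_A = 115/6 − (1/3)x_C.
Similarly x_C = 62/3 − (1/3)x_A.
Plugging x_C into A's best response: x_A = 115/6 − (1/3)(62/3 − (1/3)x_A) ⇒ (8/9)x_A = 221/18, so x_A = 13.8125.
Then x_C = 62/3 − (1/3)·13.8125 = 16.0625.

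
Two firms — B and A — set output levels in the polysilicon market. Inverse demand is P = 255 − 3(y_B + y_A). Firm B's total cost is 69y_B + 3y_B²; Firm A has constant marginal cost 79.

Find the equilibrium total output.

Firm B's profit: π = y_B(255 − 3(y_B + y_A)) − 69y_B − 3y_B².
∂π/∂y_B = 186 − 12y_B − 3y_A = 0, so y_B = 15.5 − 0.25y_A.
For A: ∂π/∂y_A = 176 − 6y_A − 3y_B = 0 ⇒ y_A = 88/3 − 0.5y_B.
Substituting the second reaction function into the first: y_B = 15.5 − 0.25(88/3 − 0.5y_B), which gives 0.875y_B = 49/6 ⇒ y_B = 28/3.
Then y_A = 88/3 − 0.5·(28/3) = 74/3.
Total output: 28/3 + 74/3 = 34.

34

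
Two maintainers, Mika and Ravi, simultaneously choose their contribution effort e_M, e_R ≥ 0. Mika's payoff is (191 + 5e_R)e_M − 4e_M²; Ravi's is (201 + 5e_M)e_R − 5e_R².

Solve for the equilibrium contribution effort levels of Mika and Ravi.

53, 46.6

Expanding Mika's payoff: 191e_M + 5e_Re_M − 4e_M².
∂π/∂e_M = 191 + 5e_R − 8e_M = 0, so e_M = 23.875 + 0.625e_R.
Likewise for Ravi: e_R = 20.1 + 0.5e_M.
Solving the two reaction functions simultaneously: (1 − (0.625)(0.5))e_M = 23.875 + 0.625·20.1, so 0.6875e_M = 36.4375 and e_M = 53.
Then e_R = 20.1 + 0.5·53 = 46.6.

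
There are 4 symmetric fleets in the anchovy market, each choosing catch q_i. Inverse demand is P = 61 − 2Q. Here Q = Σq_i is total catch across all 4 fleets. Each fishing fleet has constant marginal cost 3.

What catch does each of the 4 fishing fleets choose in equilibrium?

5.8

A representative fishing fleet's profit is π_i = q_i(61 − 2Q) − 3q_i, with Q = q_i + Σ_{j≠i} q_j.
First-order condition: 58 − 4q_i − 2Σ_{j≠i} q_j = 0.
With identical fishing fleets, set every q_j = q: then 58 − 4q − 6q = 0, i.e. q = 58/10 = 5.8.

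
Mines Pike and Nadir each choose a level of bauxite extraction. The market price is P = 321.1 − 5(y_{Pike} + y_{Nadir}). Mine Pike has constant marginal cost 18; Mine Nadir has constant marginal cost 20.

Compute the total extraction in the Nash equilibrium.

Mine Pike's profit: π = y_{Pike}(321.1 − 5(y_{Pike} + y_{Nadir})) − 18y_{Pike}.
∂π/∂y_{Pike} = 303.1 − 10y_{Pike} − 5y_{Nadir} = 0, so y_{Pike} = 30.31 − 0.5y_{Nadir}.
By the same steps for Nadir: y_{Nadir} = 30.11 − 0.5y_{Pike}.
Solving the two reaction functions simultaneously: (1 − (−0.5)(−0.5))y_{Pike} = 30.31 − 0.5·30.11, so 0.75y_{Pike} = 15.255 and y_{Pike} = 20.34.
Then y_{Nadir} = 30.11 − 0.5·20.34 = 19.94.
Total extraction: 20.34 + 19.94 = 40.28.

40.28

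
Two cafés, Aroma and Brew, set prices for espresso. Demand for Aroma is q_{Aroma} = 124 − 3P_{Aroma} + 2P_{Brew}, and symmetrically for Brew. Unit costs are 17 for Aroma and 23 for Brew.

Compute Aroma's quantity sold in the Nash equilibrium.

Aroma's profit: π = (P_{Aroma} − 17)(124 − 3P_{Aroma} + 2P_{Brew}).
∂π/∂P_{Aroma} = 175 − 6P_{Aroma} + 2P_{Brew} = 0 ⇒ P_{Aroma} = 175/6 + (1/3)P_{Brew}.
Similarly P_{Brew} = 193/6 + (1/3)P_{Aroma}.
Plugging P_{Brew} into Aroma's best response: P_{Aroma} = 175/6 + (1/3)(193/6 + (1/3)P_{Aroma}) ⇒ (8/9)P_{Aroma} = 359/9, so P_{Aroma} = 44.875.
Then P_{Brew} = 193/6 + (1/3)·44.875 = 47.125.
q_{Aroma} = 124 − 3·44.875 + 2·47.125 = 83.625.

83.625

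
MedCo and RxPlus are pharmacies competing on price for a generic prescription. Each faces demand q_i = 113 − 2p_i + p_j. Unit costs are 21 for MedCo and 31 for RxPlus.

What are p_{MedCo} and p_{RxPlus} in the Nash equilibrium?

MedCo's profit: π = (p_{MedCo} − 21)(113 − 2p_{MedCo} + p_{RxPlus}).
∂π/∂p_{MedCo} = 155 − 4p_{MedCo} + p_{RxPlus} = 0 ⇒ p_{MedCo} = 38.75 + 0.25p_{RxPlus}.
Similarly p_{RxPlus} = 43.75 + 0.25p_{MedCo}.
Substituting the second reaction function into the first: p_{MedCo} = 38.75 + 0.25(43.75 + 0.25p_{MedCo}), which gives 0.9375p_{MedCo} = 49.6875 ⇒ p_{MedCo} = 53.
Then p_{RxPlus} = 43.75 + 0.25·53 = 57.

53, 57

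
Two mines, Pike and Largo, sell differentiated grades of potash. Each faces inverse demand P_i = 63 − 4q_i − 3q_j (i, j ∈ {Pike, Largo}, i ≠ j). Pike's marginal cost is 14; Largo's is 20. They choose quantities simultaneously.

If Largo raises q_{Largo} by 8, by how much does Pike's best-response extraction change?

Mine Pike's profit: π = q_{Pike}(63 − 4q_{Pike} − 3q_{Largo}) − 14q_{Pike}.
∂π/∂q_{Pike} = 49 − 8q_{Pike} − 3q_{Largo} = 0 ⇒ q_{Pike} = 6.125 − 0.375q_{Largo}.
The reaction-function slope is −0.375, so an 8-unit rise in q_{Largo} moves q_{Pike} by −0.375 × 8 = −3. Pike's best response falls — the actions are strategic substitutes.

-3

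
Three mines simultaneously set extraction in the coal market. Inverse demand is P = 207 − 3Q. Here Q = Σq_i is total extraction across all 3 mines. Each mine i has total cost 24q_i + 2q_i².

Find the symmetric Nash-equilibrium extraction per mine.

A representative mine's profit is π_i = q_i(207 − 3Q) − 24q_i − 2q_i², with Q = q_i + Σ_{j≠i} q_j.
First-order condition: 183 − 10q_i − 3Σ_{j≠i} q_j = 0.
Imposing symmetry (q_j = q for all j) turns Σ_{j≠i} q_j into 2q, so 183 = 16q and q = 11.4375.

11.4375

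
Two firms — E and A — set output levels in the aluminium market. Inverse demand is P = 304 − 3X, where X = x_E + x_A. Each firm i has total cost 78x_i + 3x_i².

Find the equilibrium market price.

213.6

Firm E's profit: π = x_E(304 − 3(x_E + x_A)) − 78x_E − 3x_E².
∂π/∂x_E = 226 − 12x_E − 3x_A = 0, so x_E = 113/6 − 0.25x_A.
By symmetry x_A = x_E; substituting into the reaction function, 1.25x_E = 113/6 and x_E = 226/15.
Equilibrium price: P = 304 − 3·(452/15) = 213.6.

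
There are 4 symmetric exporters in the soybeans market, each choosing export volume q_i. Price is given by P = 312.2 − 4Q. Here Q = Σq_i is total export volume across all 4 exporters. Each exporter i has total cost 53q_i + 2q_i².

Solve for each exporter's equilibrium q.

10.8

A representative exporter's profit is π_i = q_i(312.2 − 4Q) − 53q_i − 2q_i², with Q = q_i + Σ_{j≠i} q_j.
First-order condition: 259.2 − 12q_i − 4Σ_{j≠i} q_j = 0.
Imposing symmetry (q_j = q for all j) turns Σ_{j≠i} q_j into 3q, so 259.2 = 24q and q = 10.8.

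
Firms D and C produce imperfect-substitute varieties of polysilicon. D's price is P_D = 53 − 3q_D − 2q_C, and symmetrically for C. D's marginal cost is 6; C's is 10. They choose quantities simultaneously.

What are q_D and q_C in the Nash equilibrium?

6.125, 5.125

Firm D's profit: π = q_D(53 − 3q_D − 2q_C) − 6q_D.
∂π/∂q_D = 47 − 6q_D − 2q_C = 0 ⇒ q_D = 47/6 − (1/3)q_C.
Similarly q_C = 43/6 − (1/3)q_D.
Plugging q_C into D's best response: q_D = 47/6 − (1/3)(43/6 − (1/3)q_D) ⇒ (8/9)q_D = 49/9, so q_D = 6.125.
Then q_C = 43/6 − (1/3)·6.125 = 5.125.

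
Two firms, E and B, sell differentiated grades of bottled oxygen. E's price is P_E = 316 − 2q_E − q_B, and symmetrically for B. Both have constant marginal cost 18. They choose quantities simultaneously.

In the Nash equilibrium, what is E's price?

137.2

Firm E's profit: π = q_E(316 − 2q_E − q_B) − 18q_E.
∂π/∂q_E = 298 − 4q_E − q_B = 0 ⇒ q_E = 74.5 − 0.25q_B.
The game is symmetric, so in equilibrium q_B = q_E: the reaction function gives 1.25q_E = 74.5, hence q_E = 59.6.
P_E = 316 − 2·59.6 − 59.6 = 137.2.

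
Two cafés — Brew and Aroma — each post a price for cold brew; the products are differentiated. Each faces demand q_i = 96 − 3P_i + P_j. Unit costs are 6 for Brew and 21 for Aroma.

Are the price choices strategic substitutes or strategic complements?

strategic complements

Brew's profit: π = (P_{Brew} − 6)(96 − 3P_{Brew} + P_{Aroma}).
∂π/∂P_{Brew} = 114 − 6P_{Brew} + P_{Aroma} = 0 ⇒ P_{Brew} = 19 + (1/6)P_{Aroma}.
The best-response slope dP_{Brew}/dP_{Aroma} = 1/6 > 0: the reaction function is upward-sloping, so the choices are strategic complements.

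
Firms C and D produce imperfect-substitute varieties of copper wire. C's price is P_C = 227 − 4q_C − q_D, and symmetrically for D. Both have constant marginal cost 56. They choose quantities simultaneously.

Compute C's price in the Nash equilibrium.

Firm C's profit: π = q_C(227 − 4q_C − q_D) − 56q_C.
∂π/∂q_C = 171 − 8q_C − q_D = 0 ⇒ q_C = 21.375 − 0.125q_D.
By symmetry q_D = q_C; substituting into the reaction function, 1.125q_C = 21.375 and q_C = 19.
P_C = 227 − 4·19 − 19 = 132.

132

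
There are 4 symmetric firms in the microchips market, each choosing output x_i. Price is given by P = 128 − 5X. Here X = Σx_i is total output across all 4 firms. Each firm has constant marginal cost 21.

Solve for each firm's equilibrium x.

A representative firm's profit is π_i = x_i(128 − 5X) − 21x_i, with X = x_i + Σ_{j≠i} x_j.
First-order condition: 107 − 10x_i − 5Σ_{j≠i} x_j = 0.
Imposing symmetry (x_j = x for all j) turns Σ_{j≠i} x_j into 3x, so 107 = 25x and x = 4.28.

4.28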